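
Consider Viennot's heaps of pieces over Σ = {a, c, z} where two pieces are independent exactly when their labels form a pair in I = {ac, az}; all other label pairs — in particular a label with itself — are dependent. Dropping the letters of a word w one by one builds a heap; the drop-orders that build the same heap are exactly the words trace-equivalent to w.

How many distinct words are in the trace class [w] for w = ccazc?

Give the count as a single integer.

5

drop 0:c onto floor
drop 1:c onto {0:c}
drop 2:a onto floor
drop 3:z onto {1:c}
drop 4:c onto {3:z}
ground layer = {0:c, 2:a}
drop-orders for the pieces not yet dropped (sum over which currently-grounded one goes next):
  1 to go: {2} 1  {4} 1
  2 to go: {2,4} 2  {3,4} 1
  3 to go: {1,3,4} 1  {2,3,4} 3
  if 0:c drops first: 4 orders
  if 2:a drops first: 1 orders
heap linearizations: 5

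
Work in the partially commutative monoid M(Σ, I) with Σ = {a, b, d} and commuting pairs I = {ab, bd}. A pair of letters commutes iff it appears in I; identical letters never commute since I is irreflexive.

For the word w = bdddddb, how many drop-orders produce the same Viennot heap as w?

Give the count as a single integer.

drop 0:b onto floor
drop 1:d onto floor
drop 2:d onto {1:d}
drop 3:d onto {2:d}
drop 4:d onto {3:d}
drop 5:d onto {4:d}
drop 6:b onto {0:b}
ground layer = {0:b, 1:d}
drop-orders for the pieces not yet dropped (sum over which currently-grounded one goes next):
  1 to go: {5} 1  {6} 1
  2 to go: {0,6} 1  {4,5} 1  {5,6} 2
  3 to go: {0,5,6} 3  {3,4,5} 1  {4,5,6} 3
  4 to go: {0,4,5,6} 6  {2,3,4,5} 1  {3,4,5,6} 4
  5 to go: {0,3,4,5,6} 10  {1,2,3,4,5} 1  {2,3,4,5,6} 5
  if 0:b drops first: 6 orders
  if 1:d drops first: 15 orders
heap linearizations: 21

21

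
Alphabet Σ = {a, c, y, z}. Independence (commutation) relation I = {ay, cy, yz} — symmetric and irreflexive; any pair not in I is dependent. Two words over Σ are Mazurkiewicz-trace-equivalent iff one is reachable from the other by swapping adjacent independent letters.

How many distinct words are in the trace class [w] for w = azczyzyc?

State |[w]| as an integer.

28

#0=a has no predecessor
#1=z depends on [0:a]
#2=c depends on [1:z]
#3=z depends on [2:c]
#4=y has no predecessor
#5=z depends on [3:z]
#6=y depends on [4:y]
#7=c depends on [5:z]
sources: [0:a, 4:y]
N(rest) = Σ N(rest − s) over sources s of rest; N(one piece) = 1:
  size 1 → [6]=1  [7]=1
  size 2 → [4,6]=1  [5,7]=1  [6,7]=2
  size 3 → [3,5,7]=1  [4,6,7]=3  [5,6,7]=3
  size 4 → [2,3,5,7]=1  [3,5,6,7]=4  [4,5,6,7]=6
  size 5 → [1,2,3,5,7]=1  [2,3,5,6,7]=5  [3,4,5,6,7]=10
  size 6 → [0,1,2,3,5,7]=1  [1,2,3,5,6,7]=6  [2,3,4,5,6,7]=15
  first=0(a) contributes 21
  first=4(y) contributes 7
|[w]| = 28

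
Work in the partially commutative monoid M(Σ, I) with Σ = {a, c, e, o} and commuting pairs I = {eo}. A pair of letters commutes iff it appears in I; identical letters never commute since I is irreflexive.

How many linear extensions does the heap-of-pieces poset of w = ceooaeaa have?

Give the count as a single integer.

3

piece 0:c — minimal
piece 1:e rests on {0:c}
piece 2:o rests on {0:c}
piece 3:o rests on {2:o}
piece 4:a rests on {1:e, 3:o}
piece 5:e rests on {4:a}
piece 6:a rests on {5:e}
piece 7:a rests on {6:a}
minimal pieces: {0:c}
ways to finish when only these pieces remain (= sum over removing one remaining piece with nothing left below it):
  1 left: {7}→1
  2 left: {6,7}→1
  3 left: {5,6,7}→1
  4 left: {4,5,6,7}→1
  5 left: {1,4,5,6,7}→1  {3,4,5,6,7}→1
  6 left: {1,3,4,5,6,7}→2  {2,3,4,5,6,7}→1
  placing 0:c first → 3 extensions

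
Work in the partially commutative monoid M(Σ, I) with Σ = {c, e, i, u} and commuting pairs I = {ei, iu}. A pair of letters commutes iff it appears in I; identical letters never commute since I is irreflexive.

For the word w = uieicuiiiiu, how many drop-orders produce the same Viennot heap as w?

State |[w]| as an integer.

0(u) covers ∅
1(i) covers ∅
2(e) covers 0:u
3(i) covers 1:i
4(c) covers 2:e, 3:i
5(u) covers 4:c
6(i) covers 4:c
7(i) covers 6:i
8(i) covers 7:i
9(i) covers 8:i
10(u) covers 5:u
floor of heap: 0:u, 1:i
completions by unplaced set U, small U first (add the entries for U minus each lowest piece of U):
  |U|=1: {9}:1  {10}:1
  |U|=2: {5,10}:1  {8,9}:1  {9,10}:2
  |U|=3: {5,9,10}:3  {7,8,9}:1  {8,9,10}:3
  |U|=4: {5,8,9,10}:6  {6,7,8,9}:1  {7,8,9,10}:4
  |U|=5: {5,7,8,9,10}:10  {6,7,8,9,10}:5
  |U|=6: {5,6,7,8,9,10}:15
  |U|=7: {4,5,6,7,8,9,10}:15
  |U|=8: {2,4,5,6,7,8,9,10}:15  {3,4,5,6,7,8,9,10}:15
  |U|=9: {0,2,4,5,6,7,8,9,10}:15  {1,3,4,5,6,7,8,9,10}:15  {2,3,4,5,6,7,8,9,10}:30
  start at 0(u): 45
  start at 1(i): 45
sum over floor = 90

90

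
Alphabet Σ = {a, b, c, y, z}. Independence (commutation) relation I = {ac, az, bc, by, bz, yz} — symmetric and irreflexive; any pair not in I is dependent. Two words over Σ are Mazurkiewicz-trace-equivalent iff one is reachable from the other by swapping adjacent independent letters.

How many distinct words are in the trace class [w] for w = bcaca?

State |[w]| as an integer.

10

piece 0:b — minimal
piece 1:c — minimal
piece 2:a rests on {0:b}
piece 3:c rests on {1:c}
piece 4:a rests on {2:a}
minimal pieces: {0:b, 1:c}
ways to finish when only these pieces remain (= sum over removing one remaining piece with nothing left below it):
  1 left: {3}→1  {4}→1
  2 left: {1,3}→1  {2,4}→1  {3,4}→2
  3 left: {0,2,4}→1  {1,3,4}→3  {2,3,4}→3
  placing 0:b first → 6 extensions
  placing 1:c first → 4 extensions
total linear extensions = 10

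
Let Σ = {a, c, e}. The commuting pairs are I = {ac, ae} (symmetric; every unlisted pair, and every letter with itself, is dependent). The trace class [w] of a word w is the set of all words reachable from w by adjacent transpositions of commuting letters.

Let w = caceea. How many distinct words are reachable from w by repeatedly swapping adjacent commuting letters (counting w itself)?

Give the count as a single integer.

15

#0=c has no predecessor
#1=a has no predecessor
#2=c depends on [0:c]
#3=e depends on [2:c]
#4=e depends on [3:e]
#5=a depends on [1:a]
sources: [0:c, 1:a]
N(rest) = Σ N(rest − s) over sources s of rest; N(one piece) = 1:
  size 1 → [4]=1  [5]=1
  size 2 → [1,5]=1  [3,4]=1  [4,5]=2
  size 3 → [1,4,5]=3  [2,3,4]=1  [3,4,5]=3
  size 4 → [0,2,3,4]=1  [1,3,4,5]=6  [2,3,4,5]=4
  first=0(c) contributes 10
  first=1(a) contributes 5
|[w]| = 15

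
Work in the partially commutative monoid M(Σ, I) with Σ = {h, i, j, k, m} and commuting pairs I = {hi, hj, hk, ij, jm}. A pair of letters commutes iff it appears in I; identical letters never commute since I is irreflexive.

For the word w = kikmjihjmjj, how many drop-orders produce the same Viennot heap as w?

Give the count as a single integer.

140

piece 0:k — minimal
piece 1:i rests on {0:k}
piece 2:k rests on {1:i}
piece 3:m rests on {2:k}
piece 4:j rests on {2:k}
piece 5:i rests on {3:m}
piece 6:h rests on {3:m}
piece 7:j rests on {4:j}
piece 8:m rests on {5:i, 6:h}
piece 9:j rests on {7:j}
piece 10:j rests on {9:j}
minimal pieces: {0:k}
ways to finish when only these pieces remain (= sum over removing one remaining piece with nothing left below it):
  1 left: {8}→1  {10}→1
  2 left: {5,8}→1  {6,8}→1  {8,10}→2  {9,10}→1
  3 left: {5,6,8}→2  {5,8,10}→3  {6,8,10}→3  {7,9,10}→1  {8,9,10}→3
  4 left: {3,5,6,8}→2  {4,7,9,10}→1  {5,6,8,10}→8  {5,8,9,10}→6  {6,8,9,10}→6  {7,8,9,10}→4
  5 left: {3,5,6,8,10}→10  {4,7,8,9,10}→5  {5,6,8,9,10}→20  {5,7,8,9,10}→10  {6,7,8,9,10}→10
  6 left: {3,5,6,8,9,10}→30  {4,5,7,8,9,10}→15  {4,6,7,8,9,10}→15  {5,6,7,8,9,10}→40
  7 left: {3,5,6,7,8,9,10}→70  {4,5,6,7,8,9,10}→70
  8 left: {3,4,5,6,7,8,9,10}→140
  9 left: {2,3,4,5,6,7,8,9,10}→140
  placing 0:k first → 140 extensions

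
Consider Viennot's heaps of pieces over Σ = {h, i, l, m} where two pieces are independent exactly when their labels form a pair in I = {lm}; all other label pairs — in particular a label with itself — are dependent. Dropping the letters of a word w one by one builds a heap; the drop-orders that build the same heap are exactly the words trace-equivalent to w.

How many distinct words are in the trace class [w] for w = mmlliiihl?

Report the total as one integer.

6

drop 0:m onto floor
drop 1:m onto {0:m}
drop 2:l onto floor
drop 3:l onto {2:l}
drop 4:i onto {1:m, 3:l}
drop 5:i onto {4:i}
drop 6:i onto {5:i}
drop 7:h onto {6:i}
drop 8:l onto {7:h}
ground layer = {0:m, 2:l}
drop-orders for the pieces not yet dropped (sum over which currently-grounded one goes next):
  1 to go: {8} 1
  2 to go: {7,8} 1
  3 to go: {6,7,8} 1
  4 to go: {5,6,7,8} 1
  5 to go: {4,5,6,7,8} 1
  6 to go: {1,4,5,6,7,8} 1  {3,4,5,6,7,8} 1
  7 to go: {0,1,4,5,6,7,8} 1  {1,3,4,5,6,7,8} 2  {2,3,4,5,6,7,8} 1
  if 0:m drops first: 3 orders
  if 2:l drops first: 3 orders
heap linearizations: 6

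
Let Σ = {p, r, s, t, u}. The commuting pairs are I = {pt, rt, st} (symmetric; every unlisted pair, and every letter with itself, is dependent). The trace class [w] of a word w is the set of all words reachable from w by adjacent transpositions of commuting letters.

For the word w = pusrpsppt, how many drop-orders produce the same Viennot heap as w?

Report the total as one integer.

#0=p has no predecessor
#1=u depends on [0:p]
#2=s depends on [1:u]
#3=r depends on [2:s]
#4=p depends on [3:r]
#5=s depends on [4:p]
#6=p depends on [5:s]
#7=p depends on [6:p]
#8=t depends on [1:u]
sources: [0:p]
N(rest) = Σ N(rest − s) over sources s of rest; N(one piece) = 1:
  size 1 → [7]=1  [8]=1
  size 2 → [6,7]=1  [7,8]=2
  size 3 → [5,6,7]=1  [6,7,8]=3
  size 4 → [4,5,6,7]=1  [5,6,7,8]=4
  size 5 → [3,4,5,6,7]=1  [4,5,6,7,8]=5
  size 6 → [2,3,4,5,6,7]=1  [3,4,5,6,7,8]=6
  size 7 → [2,3,4,5,6,7,8]=7
  first=0(p) contributes 7

7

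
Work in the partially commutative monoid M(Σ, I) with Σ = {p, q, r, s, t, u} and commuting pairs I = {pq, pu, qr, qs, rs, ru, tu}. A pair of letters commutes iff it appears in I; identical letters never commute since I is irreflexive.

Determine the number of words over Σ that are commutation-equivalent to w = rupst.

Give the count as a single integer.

3

drop 0:r onto floor
drop 1:u onto floor
drop 2:p onto {0:r}
drop 3:s onto {1:u, 2:p}
drop 4:t onto {3:s}
ground layer = {0:r, 1:u}
drop-orders for the pieces not yet dropped (sum over which currently-grounded one goes next):
  1 to go: {4} 1
  2 to go: {3,4} 1
  3 to go: {1,3,4} 1  {2,3,4} 1
  if 0:r drops first: 2 orders
  if 1:u drops first: 1 orders
heap linearizations: 3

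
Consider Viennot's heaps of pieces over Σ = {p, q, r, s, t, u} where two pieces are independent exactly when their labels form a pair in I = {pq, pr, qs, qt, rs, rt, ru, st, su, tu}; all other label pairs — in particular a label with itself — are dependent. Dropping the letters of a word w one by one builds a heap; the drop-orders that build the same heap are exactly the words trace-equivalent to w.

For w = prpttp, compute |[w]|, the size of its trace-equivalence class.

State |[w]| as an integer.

6

#0=p has no predecessor
#1=r has no predecessor
#2=p depends on [0:p]
#3=t depends on [2:p]
#4=t depends on [3:t]
#5=p depends on [4:t]
sources: [0:p, 1:r]
N(rest) = Σ N(rest − s) over sources s of rest; N(one piece) = 1:
  size 1 → [1]=1  [5]=1
  size 2 → [1,5]=2  [4,5]=1
  size 3 → [1,4,5]=3  [3,4,5]=1
  size 4 → [1,3,4,5]=4  [2,3,4,5]=1
  first=0(p) contributes 5
  first=1(r) contributes 1
|[w]| = 6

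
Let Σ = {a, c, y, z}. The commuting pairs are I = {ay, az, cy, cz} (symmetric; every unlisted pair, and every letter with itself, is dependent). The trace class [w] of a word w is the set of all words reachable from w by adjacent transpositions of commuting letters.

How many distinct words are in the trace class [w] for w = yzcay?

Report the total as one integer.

piece 0:y — minimal
piece 1:z rests on {0:y}
piece 2:c — minimal
piece 3:a rests on {2:c}
piece 4:y rests on {1:z}
minimal pieces: {0:y, 2:c}
ways to finish when only these pieces remain (= sum over removing one remaining piece with nothing left below it):
  1 left: {3}→1  {4}→1
  2 left: {1,4}→1  {2,3}→1  {3,4}→2
  3 left: {0,1,4}→1  {1,3,4}→3  {2,3,4}→3
  placing 0:y first → 6 extensions
  placing 2:c first → 4 extensions
total linear extensions = 10

10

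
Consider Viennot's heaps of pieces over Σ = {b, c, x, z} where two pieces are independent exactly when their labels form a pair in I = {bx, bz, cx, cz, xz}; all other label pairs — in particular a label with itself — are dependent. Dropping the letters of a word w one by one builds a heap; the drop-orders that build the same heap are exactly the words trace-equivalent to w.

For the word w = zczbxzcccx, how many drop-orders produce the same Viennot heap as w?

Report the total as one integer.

drop 0:z onto floor
drop 1:c onto floor
drop 2:z onto {0:z}
drop 3:b onto {1:c}
drop 4:x onto floor
drop 5:z onto {2:z}
drop 6:c onto {3:b}
drop 7:c onto {6:c}
drop 8:c onto {7:c}
drop 9:x onto {4:x}
ground layer = {0:z, 1:c, 4:x}
drop-orders for the pieces not yet dropped (sum over which currently-grounded one goes next):
  1 to go: {5} 1  {8} 1  {9} 1
  2 to go: {2,5} 1  {4,9} 1  {5,8} 2  {5,9} 2  {7,8} 1  {8,9} 2
  3 to go: {0,2,5} 1  {2,5,8} 3  {2,5,9} 3  {4,5,9} 3  {4,8,9} 3  {5,7,8} 3  {5,8,9} 6  {6,7,8} 1  {7,8,9} 3
  4 to go: {0,2,5,8} 4  {0,2,5,9} 4  {2,4,5,9} 6  {2,5,7,8} 6  {2,5,8,9} 12  {3,6,7,8} 1  {4,5,8,9} 12  {4,7,8,9} 6  {5,6,7,8} 4  {5,7,8,9} 12  {6,7,8,9} 4
  5 to go: {0,2,4,5,9} 10  {0,2,5,7,8} 10  {0,2,5,8,9} 20  {1,3,6,7,8} 1  {2,4,5,8,9} 30  {2,5,6,7,8} 10  {2,5,7,8,9} 30  {3,5,6,7,8} 5  {3,6,7,8,9} 5  {4,5,7,8,9} 30  {4,6,7,8,9} 10  {5,6,7,8,9} 20
  6 to go: {0,2,4,5,8,9} 60  {0,2,5,6,7,8} 20  {0,2,5,7,8,9} 60  {1,3,5,6,7,8} 6  {1,3,6,7,8,9} 6  {2,3,5,6,7,8} 15  {2,4,5,7,8,9} 90  {2,5,6,7,8,9} 60  {3,4,6,7,8,9} 15  {3,5,6,7,8,9} 30  {4,5,6,7,8,9} 60
  7 to go: {0,2,3,5,6,7,8} 35  {0,2,4,5,7,8,9} 210  {0,2,5,6,7,8,9} 140  {1,2,3,5,6,7,8} 21  {1,3,4,6,7,8,9} 21  {1,3,5,6,7,8,9} 42  {2,3,5,6,7,8,9} 105  {2,4,5,6,7,8,9} 210  {3,4,5,6,7,8,9} 105
  8 to go: {0,1,2,3,5,6,7,8} 56  {0,2,3,5,6,7,8,9} 280  {0,2,4,5,6,7,8,9} 560  {1,2,3,5,6,7,8,9} 168  {1,3,4,5,6,7,8,9} 168  {2,3,4,5,6,7,8,9} 420
  if 0:z drops first: 756 orders
  if 1:c drops first: 1260 orders
  if 4:x drops first: 504 orders
heap linearizations: 2520

2520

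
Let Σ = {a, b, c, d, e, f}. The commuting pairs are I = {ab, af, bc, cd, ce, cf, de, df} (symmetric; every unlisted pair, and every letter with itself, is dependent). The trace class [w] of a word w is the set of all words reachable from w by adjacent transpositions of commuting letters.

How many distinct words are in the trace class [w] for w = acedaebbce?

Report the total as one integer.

piece 0:a — minimal
piece 1:c rests on {0:a}
piece 2:e rests on {0:a}
piece 3:d rests on {0:a}
piece 4:a rests on {1:c, 2:e, 3:d}
piece 5:e rests on {4:a}
piece 6:b rests on {5:e}
piece 7:b rests on {6:b}
piece 8:c rests on {4:a}
piece 9:e rests on {7:b}
minimal pieces: {0:a}
ways to finish when only these pieces remain (= sum over removing one remaining piece with nothing left below it):
  1 left: {8}→1  {9}→1
  2 left: {7,9}→1  {8,9}→2
  3 left: {6,7,9}→1  {7,8,9}→3
  4 left: {5,6,7,9}→1  {6,7,8,9}→4
  5 left: {5,6,7,8,9}→5
  6 left: {4,5,6,7,8,9}→5
  7 left: {1,4,5,6,7,8,9}→5  {2,4,5,6,7,8,9}→5  {3,4,5,6,7,8,9}→5
  8 left: {1,2,4,5,6,7,8,9}→10  {1,3,4,5,6,7,8,9}→10  {2,3,4,5,6,7,8,9}→10
  placing 0:a first → 30 extensions

30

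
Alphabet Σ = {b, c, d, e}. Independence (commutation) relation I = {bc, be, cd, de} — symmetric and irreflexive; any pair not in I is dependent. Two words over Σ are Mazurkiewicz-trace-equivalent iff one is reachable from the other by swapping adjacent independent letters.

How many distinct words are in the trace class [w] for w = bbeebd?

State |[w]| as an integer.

#0=b has no predecessor
#1=b depends on [0:b]
#2=e has no predecessor
#3=e depends on [2:e]
#4=b depends on [1:b]
#5=d depends on [4:b]
sources: [0:b, 2:e]
N(rest) = Σ N(rest − s) over sources s of rest; N(one piece) = 1:
  size 1 → [3]=1  [5]=1
  size 2 → [2,3]=1  [3,5]=2  [4,5]=1
  size 3 → [1,4,5]=1  [2,3,5]=3  [3,4,5]=3
  size 4 → [0,1,4,5]=1  [1,3,4,5]=4  [2,3,4,5]=6
  first=0(b) contributes 10
  first=2(e) contributes 5
|[w]| = 15

15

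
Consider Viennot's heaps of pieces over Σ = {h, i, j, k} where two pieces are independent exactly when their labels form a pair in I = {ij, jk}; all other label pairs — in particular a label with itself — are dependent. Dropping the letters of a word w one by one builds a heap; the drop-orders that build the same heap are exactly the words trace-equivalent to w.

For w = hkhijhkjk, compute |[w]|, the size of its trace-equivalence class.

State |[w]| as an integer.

6

#0=h has no predecessor
#1=k depends on [0:h]
#2=h depends on [1:k]
#3=i depends on [2:h]
#4=j depends on [2:h]
#5=h depends on [3:i, 4:j]
#6=k depends on [5:h]
#7=j depends on [5:h]
#8=k depends on [6:k]
sources: [0:h]
N(rest) = Σ N(rest − s) over sources s of rest; N(one piece) = 1:
  size 1 → [7]=1  [8]=1
  size 2 → [6,8]=1  [7,8]=2
  size 3 → [6,7,8]=3
  size 4 → [5,6,7,8]=3
  size 5 → [3,5,6,7,8]=3  [4,5,6,7,8]=3
  size 6 → [3,4,5,6,7,8]=6
  size 7 → [2,3,4,5,6,7,8]=6
  first=0(h) contributes 6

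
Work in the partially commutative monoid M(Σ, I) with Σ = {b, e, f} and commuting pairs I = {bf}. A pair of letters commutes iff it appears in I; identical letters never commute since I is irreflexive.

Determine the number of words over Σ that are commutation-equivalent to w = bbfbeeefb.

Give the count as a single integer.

#0=b has no predecessor
#1=b depends on [0:b]
#2=f has no predecessor
#3=b depends on [1:b]
#4=e depends on [2:f, 3:b]
#5=e depends on [4:e]
#6=e depends on [5:e]
#7=f depends on [6:e]
#8=b depends on [6:e]
sources: [0:b, 2:f]
N(rest) = Σ N(rest − s) over sources s of rest; N(one piece) = 1:
  size 1 → [7]=1  [8]=1
  size 2 → [7,8]=2
  size 3 → [6,7,8]=2
  size 4 → [5,6,7,8]=2
  size 5 → [4,5,6,7,8]=2
  size 6 → [2,4,5,6,7,8]=2  [3,4,5,6,7,8]=2
  size 7 → [1,3,4,5,6,7,8]=2  [2,3,4,5,6,7,8]=4
  first=0(b) contributes 6
  first=2(f) contributes 2
|[w]| = 8

8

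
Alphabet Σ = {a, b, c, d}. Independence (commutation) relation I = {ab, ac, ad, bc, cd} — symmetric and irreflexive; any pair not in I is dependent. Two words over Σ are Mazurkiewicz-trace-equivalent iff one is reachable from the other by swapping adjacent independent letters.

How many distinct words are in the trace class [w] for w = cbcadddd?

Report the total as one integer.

drop 0:c onto floor
drop 1:b onto floor
drop 2:c onto {0:c}
drop 3:a onto floor
drop 4:d onto {1:b}
drop 5:d onto {4:d}
drop 6:d onto {5:d}
drop 7:d onto {6:d}
ground layer = {0:c, 1:b, 3:a}
drop-orders for the pieces not yet dropped (sum over which currently-grounded one goes next):
  1 to go: {2} 1  {3} 1  {7} 1
  2 to go: {0,2} 1  {2,3} 2  {2,7} 2  {3,7} 2  {6,7} 1
  3 to go: {0,2,3} 3  {0,2,7} 3  {2,3,7} 6  {2,6,7} 3  {3,6,7} 3  {5,6,7} 1
  4 to go: {0,2,3,7} 12  {0,2,6,7} 6  {2,3,6,7} 12  {2,5,6,7} 4  {3,5,6,7} 4  {4,5,6,7} 1
  5 to go: {0,2,3,6,7} 30  {0,2,5,6,7} 10  {1,4,5,6,7} 1  {2,3,5,6,7} 20  {2,4,5,6,7} 5  {3,4,5,6,7} 5
  6 to go: {0,2,3,5,6,7} 60  {0,2,4,5,6,7} 15  {1,2,4,5,6,7} 6  {1,3,4,5,6,7} 6  {2,3,4,5,6,7} 30
  if 0:c drops first: 42 orders
  if 1:b drops first: 105 orders
  if 3:a drops first: 21 orders
heap linearizations: 168

168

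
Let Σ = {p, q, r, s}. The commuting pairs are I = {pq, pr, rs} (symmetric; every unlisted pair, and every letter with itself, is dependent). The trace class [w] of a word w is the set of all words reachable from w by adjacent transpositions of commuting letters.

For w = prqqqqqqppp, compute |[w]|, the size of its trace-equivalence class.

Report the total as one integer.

330

piece 0:p — minimal
piece 1:r — minimal
piece 2:q rests on {1:r}
piece 3:q rests on {2:q}
piece 4:q rests on {3:q}
piece 5:q rests on {4:q}
piece 6:q rests on {5:q}
piece 7:q rests on {6:q}
piece 8:p rests on {0:p}
piece 9:p rests on {8:p}
piece 10:p rests on {9:p}
minimal pieces: {0:p, 1:r}
ways to finish when only these pieces remain (= sum over removing one remaining piece with nothing left below it):
  1 left: {7}→1  {10}→1
  2 left: {6,7}→1  {7,10}→2  {9,10}→1
  3 left: {5,6,7}→1  {6,7,10}→3  {7,9,10}→3  {8,9,10}→1
  4 left: {0,8,9,10}→1  {4,5,6,7}→1  {5,6,7,10}→4  {6,7,9,10}→6  {7,8,9,10}→4
  5 left: {0,7,8,9,10}→5  {3,4,5,6,7}→1  {4,5,6,7,10}→5  {5,6,7,9,10}→10  {6,7,8,9,10}→10
  6 left: {0,6,7,8,9,10}→15  {2,3,4,5,6,7}→1  {3,4,5,6,7,10}→6  {4,5,6,7,9,10}→15  {5,6,7,8,9,10}→20
  7 left: {0,5,6,7,8,9,10}→35  {1,2,3,4,5,6,7}→1  {2,3,4,5,6,7,10}→7  {3,4,5,6,7,9,10}→21  {4,5,6,7,8,9,10}→35
  8 left: {0,4,5,6,7,8,9,10}→70  {1,2,3,4,5,6,7,10}→8  {2,3,4,5,6,7,9,10}→28  {3,4,5,6,7,8,9,10}→56
  9 left: {0,3,4,5,6,7,8,9,10}→126  {1,2,3,4,5,6,7,9,10}→36  {2,3,4,5,6,7,8,9,10}→84
  placing 0:p first → 120 extensions
  placing 1:r first → 210 extensions
total linear extensions = 330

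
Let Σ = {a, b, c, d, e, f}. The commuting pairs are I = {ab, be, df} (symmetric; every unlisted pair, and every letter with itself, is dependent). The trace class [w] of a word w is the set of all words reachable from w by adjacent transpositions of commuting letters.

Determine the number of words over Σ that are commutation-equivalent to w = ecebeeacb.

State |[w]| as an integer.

5

#0=e has no predecessor
#1=c depends on [0:e]
#2=e depends on [1:c]
#3=b depends on [1:c]
#4=e depends on [2:e]
#5=e depends on [4:e]
#6=a depends on [5:e]
#7=c depends on [3:b, 6:a]
#8=b depends on [7:c]
sources: [0:e]
N(rest) = Σ N(rest − s) over sources s of rest; N(one piece) = 1:
  size 1 → [8]=1
  size 2 → [7,8]=1
  size 3 → [3,7,8]=1  [6,7,8]=1
  size 4 → [3,6,7,8]=2  [5,6,7,8]=1
  size 5 → [3,5,6,7,8]=3  [4,5,6,7,8]=1
  size 6 → [2,4,5,6,7,8]=1  [3,4,5,6,7,8]=4
  size 7 → [2,3,4,5,6,7,8]=5
  first=0(e) contributes 5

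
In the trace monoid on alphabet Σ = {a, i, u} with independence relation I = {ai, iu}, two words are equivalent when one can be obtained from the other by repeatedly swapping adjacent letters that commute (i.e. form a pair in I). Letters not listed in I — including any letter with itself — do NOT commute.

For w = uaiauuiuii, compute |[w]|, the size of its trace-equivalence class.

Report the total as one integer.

210

0(u) covers ∅
1(a) covers 0:u
2(i) covers ∅
3(a) covers 1:a
4(u) covers 3:a
5(u) covers 4:u
6(i) covers 2:i
7(u) covers 5:u
8(i) covers 6:i
9(i) covers 8:i
floor of heap: 0:u, 2:i
completions by unplaced set U, small U first (add the entries for U minus each lowest piece of U):
  |U|=1: {7}:1  {9}:1
  |U|=2: {5,7}:1  {7,9}:2  {8,9}:1
  |U|=3: {4,5,7}:1  {5,7,9}:3  {6,8,9}:1  {7,8,9}:3
  |U|=4: {2,6,8,9}:1  {3,4,5,7}:1  {4,5,7,9}:4  {5,7,8,9}:6  {6,7,8,9}:4
  |U|=5: {1,3,4,5,7}:1  {2,6,7,8,9}:5  {3,4,5,7,9}:5  {4,5,7,8,9}:10  {5,6,7,8,9}:10
  |U|=6: {0,1,3,4,5,7}:1  {1,3,4,5,7,9}:6  {2,5,6,7,8,9}:15  {3,4,5,7,8,9}:15  {4,5,6,7,8,9}:20
  |U|=7: {0,1,3,4,5,7,9}:7  {1,3,4,5,7,8,9}:21  {2,4,5,6,7,8,9}:35  {3,4,5,6,7,8,9}:35
  |U|=8: {0,1,3,4,5,7,8,9}:28  {1,3,4,5,6,7,8,9}:56  {2,3,4,5,6,7,8,9}:70
  start at 0(u): 126
  start at 2(i): 84
sum over floor = 210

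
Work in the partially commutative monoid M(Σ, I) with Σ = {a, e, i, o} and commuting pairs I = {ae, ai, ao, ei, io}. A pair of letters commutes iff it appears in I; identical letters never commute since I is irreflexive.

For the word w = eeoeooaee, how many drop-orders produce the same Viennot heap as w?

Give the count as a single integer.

#0=e has no predecessor
#1=e depends on [0:e]
#2=o depends on [1:e]
#3=e depends on [2:o]
#4=o depends on [3:e]
#5=o depends on [4:o]
#6=a has no predecessor
#7=e depends on [5:o]
#8=e depends on [7:e]
sources: [0:e, 6:a]
N(rest) = Σ N(rest − s) over sources s of rest; N(one piece) = 1:
  size 1 → [6]=1  [8]=1
  size 2 → [6,8]=2  [7,8]=1
  size 3 → [5,7,8]=1  [6,7,8]=3
  size 4 → [4,5,7,8]=1  [5,6,7,8]=4
  size 5 → [3,4,5,7,8]=1  [4,5,6,7,8]=5
  size 6 → [2,3,4,5,7,8]=1  [3,4,5,6,7,8]=6
  size 7 → [1,2,3,4,5,7,8]=1  [2,3,4,5,6,7,8]=7
  first=0(e) contributes 8
  first=6(a) contributes 1
|[w]| = 9

9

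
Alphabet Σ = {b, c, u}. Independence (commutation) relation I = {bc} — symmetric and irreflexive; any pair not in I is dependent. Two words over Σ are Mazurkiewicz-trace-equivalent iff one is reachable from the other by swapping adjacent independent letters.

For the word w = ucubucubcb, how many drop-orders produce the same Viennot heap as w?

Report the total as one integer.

drop 0:u onto floor
drop 1:c onto {0:u}
drop 2:u onto {1:c}
drop 3:b onto {2:u}
drop 4:u onto {3:b}
drop 5:c onto {4:u}
drop 6:u onto {5:c}
drop 7:b onto {6:u}
drop 8:c onto {6:u}
drop 9:b onto {7:b}
ground layer = {0:u}
drop-orders for the pieces not yet dropped (sum over which currently-grounded one goes next):
  1 to go: {8} 1  {9} 1
  2 to go: {7,9} 1  {8,9} 2
  3 to go: {7,8,9} 3
  4 to go: {6,7,8,9} 3
  5 to go: {5,6,7,8,9} 3
  6 to go: {4,5,6,7,8,9} 3
  7 to go: {3,4,5,6,7,8,9} 3
  8 to go: {2,3,4,5,6,7,8,9} 3
  if 0:u drops first: 3 orders

3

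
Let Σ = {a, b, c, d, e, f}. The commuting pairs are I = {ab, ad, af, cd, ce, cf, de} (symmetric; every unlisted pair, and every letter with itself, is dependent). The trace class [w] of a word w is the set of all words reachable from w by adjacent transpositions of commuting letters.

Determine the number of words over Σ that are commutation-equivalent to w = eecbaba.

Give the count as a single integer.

drop 0:e onto floor
drop 1:e onto {0:e}
drop 2:c onto floor
drop 3:b onto {1:e, 2:c}
drop 4:a onto {1:e, 2:c}
drop 5:b onto {3:b}
drop 6:a onto {4:a}
ground layer = {0:e, 2:c}
drop-orders for the pieces not yet dropped (sum over which currently-grounded one goes next):
  1 to go: {5} 1  {6} 1
  2 to go: {3,5} 1  {4,6} 1  {5,6} 2
  3 to go: {3,5,6} 3  {4,5,6} 3
  4 to go: {3,4,5,6} 6
  5 to go: {1,3,4,5,6} 6  {2,3,4,5,6} 6
  if 0:e drops first: 12 orders
  if 2:c drops first: 6 orders
heap linearizations: 18

18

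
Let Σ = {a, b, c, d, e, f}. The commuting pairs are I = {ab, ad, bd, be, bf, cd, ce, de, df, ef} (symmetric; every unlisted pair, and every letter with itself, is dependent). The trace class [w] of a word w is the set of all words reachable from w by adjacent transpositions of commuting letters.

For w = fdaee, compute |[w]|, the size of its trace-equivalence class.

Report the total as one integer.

drop 0:f onto floor
drop 1:d onto floor
drop 2:a onto {0:f}
drop 3:e onto {2:a}
drop 4:e onto {3:e}
ground layer = {0:f, 1:d}
drop-orders for the pieces not yet dropped (sum over which currently-grounded one goes next):
  1 to go: {1} 1  {4} 1
  2 to go: {1,4} 2  {3,4} 1
  3 to go: {1,3,4} 3  {2,3,4} 1
  if 0:f drops first: 4 orders
  if 1:d drops first: 1 orders
heap linearizations: 5

5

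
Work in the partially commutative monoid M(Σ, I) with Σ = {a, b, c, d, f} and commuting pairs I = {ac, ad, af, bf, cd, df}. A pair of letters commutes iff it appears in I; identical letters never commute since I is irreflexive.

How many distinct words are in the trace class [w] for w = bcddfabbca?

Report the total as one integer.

120

#0=b has no predecessor
#1=c depends on [0:b]
#2=d depends on [0:b]
#3=d depends on [2:d]
#4=f depends on [1:c]
#5=a depends on [0:b]
#6=b depends on [1:c, 3:d, 5:a]
#7=b depends on [6:b]
#8=c depends on [4:f, 7:b]
#9=a depends on [7:b]
sources: [0:b]
N(rest) = Σ N(rest − s) over sources s of rest; N(one piece) = 1:
  size 1 → [8]=1  [9]=1
  size 2 → [4,8]=1  [8,9]=2
  size 3 → [4,8,9]=3  [7,8,9]=2
  size 4 → [4,7,8,9]=5  [6,7,8,9]=2
  size 5 → [3,6,7,8,9]=2  [4,6,7,8,9]=7  [5,6,7,8,9]=2
  size 6 → [1,4,6,7,8,9]=7  [2,3,6,7,8,9]=2  [3,4,6,7,8,9]=9  [3,5,6,7,8,9]=4  [4,5,6,7,8,9]=9
  size 7 → [1,3,4,6,7,8,9]=16  [1,4,5,6,7,8,9]=16  [2,3,4,6,7,8,9]=11  [2,3,5,6,7,8,9]=6  [3,4,5,6,7,8,9]=22
  size 8 → [1,2,3,4,6,7,8,9]=27  [1,3,4,5,6,7,8,9]=54  [2,3,4,5,6,7,8,9]=39
  first=0(b) contributes 120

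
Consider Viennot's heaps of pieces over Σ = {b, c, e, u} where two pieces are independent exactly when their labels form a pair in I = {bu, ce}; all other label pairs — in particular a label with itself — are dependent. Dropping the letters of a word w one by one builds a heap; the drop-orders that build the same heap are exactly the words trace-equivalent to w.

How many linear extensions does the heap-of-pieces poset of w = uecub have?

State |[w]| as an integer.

#0=u has no predecessor
#1=e depends on [0:u]
#2=c depends on [0:u]
#3=u depends on [1:e, 2:c]
#4=b depends on [1:e, 2:c]
sources: [0:u]
N(rest) = Σ N(rest − s) over sources s of rest; N(one piece) = 1:
  size 1 → [3]=1  [4]=1
  size 2 → [3,4]=2
  size 3 → [1,3,4]=2  [2,3,4]=2
  first=0(u) contributes 4

4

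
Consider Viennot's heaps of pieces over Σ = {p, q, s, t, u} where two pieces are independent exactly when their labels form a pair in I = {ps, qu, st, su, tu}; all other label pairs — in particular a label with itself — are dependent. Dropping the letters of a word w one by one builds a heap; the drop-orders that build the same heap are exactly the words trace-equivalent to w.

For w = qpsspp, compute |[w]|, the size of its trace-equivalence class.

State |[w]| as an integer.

10

0(q) covers ∅
1(p) covers 0:q
2(s) covers 0:q
3(s) covers 2:s
4(p) covers 1:p
5(p) covers 4:p
floor of heap: 0:q
completions by unplaced set U, small U first (add the entries for U minus each lowest piece of U):
  |U|=1: {3}:1  {5}:1
  |U|=2: {2,3}:1  {3,5}:2  {4,5}:1
  |U|=3: {1,4,5}:1  {2,3,5}:3  {3,4,5}:3
  |U|=4: {1,3,4,5}:4  {2,3,4,5}:6
  start at 0(q): 10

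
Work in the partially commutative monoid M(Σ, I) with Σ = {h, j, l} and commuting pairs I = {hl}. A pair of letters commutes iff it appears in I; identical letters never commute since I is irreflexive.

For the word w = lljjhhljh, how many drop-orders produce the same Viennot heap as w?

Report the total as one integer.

piece 0:l — minimal
piece 1:l rests on {0:l}
piece 2:j rests on {1:l}
piece 3:j rests on {2:j}
piece 4:h rests on {3:j}
piece 5:h rests on {4:h}
piece 6:l rests on {3:j}
piece 7:j rests on {5:h, 6:l}
piece 8:h rests on {7:j}
minimal pieces: {0:l}
ways to finish when only these pieces remain (= sum over removing one remaining piece with nothing left below it):
  1 left: {8}→1
  2 left: {7,8}→1
  3 left: {5,7,8}→1  {6,7,8}→1
  4 left: {4,5,7,8}→1  {5,6,7,8}→2
  5 left: {4,5,6,7,8}→3
  6 left: {3,4,5,6,7,8}→3
  7 left: {2,3,4,5,6,7,8}→3
  placing 0:l first → 3 extensions

3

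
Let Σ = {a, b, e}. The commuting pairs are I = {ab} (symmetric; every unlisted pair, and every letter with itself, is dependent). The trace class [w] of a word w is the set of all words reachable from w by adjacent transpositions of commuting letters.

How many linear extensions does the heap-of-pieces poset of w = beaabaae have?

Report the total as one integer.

5

0(b) covers ∅
1(e) covers 0:b
2(a) covers 1:e
3(a) covers 2:a
4(b) covers 1:e
5(a) covers 3:a
6(a) covers 5:a
7(e) covers 4:b, 6:a
floor of heap: 0:b
completions by unplaced set U, small U first (add the entries for U minus each lowest piece of U):
  |U|=1: {7}:1
  |U|=2: {4,7}:1  {6,7}:1
  |U|=3: {4,6,7}:2  {5,6,7}:1
  |U|=4: {3,5,6,7}:1  {4,5,6,7}:3
  |U|=5: {2,3,5,6,7}:1  {3,4,5,6,7}:4
  |U|=6: {2,3,4,5,6,7}:5
  start at 0(b): 5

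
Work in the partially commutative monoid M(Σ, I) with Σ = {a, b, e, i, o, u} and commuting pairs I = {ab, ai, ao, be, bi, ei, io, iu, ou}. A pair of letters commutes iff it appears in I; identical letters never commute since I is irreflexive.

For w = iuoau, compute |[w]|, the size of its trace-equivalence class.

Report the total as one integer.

#0=i has no predecessor
#1=u has no predecessor
#2=o has no predecessor
#3=a depends on [1:u]
#4=u depends on [3:a]
sources: [0:i, 1:u, 2:o]
N(rest) = Σ N(rest − s) over sources s of rest; N(one piece) = 1:
  size 1 → [0]=1  [2]=1  [4]=1
  size 2 → [0,2]=2  [0,4]=2  [2,4]=2  [3,4]=1
  size 3 → [0,2,4]=6  [0,3,4]=3  [1,3,4]=1  [2,3,4]=3
  first=0(i) contributes 4
  first=1(u) contributes 12
  first=2(o) contributes 4
|[w]| = 20

20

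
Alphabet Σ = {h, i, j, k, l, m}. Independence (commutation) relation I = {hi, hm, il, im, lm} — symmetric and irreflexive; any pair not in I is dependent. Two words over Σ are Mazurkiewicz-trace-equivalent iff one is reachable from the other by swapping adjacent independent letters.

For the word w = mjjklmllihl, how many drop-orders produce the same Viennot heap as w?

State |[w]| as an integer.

42

drop 0:m onto floor
drop 1:j onto {0:m}
drop 2:j onto {1:j}
drop 3:k onto {2:j}
drop 4:l onto {3:k}
drop 5:m onto {3:k}
drop 6:l onto {4:l}
drop 7:l onto {6:l}
drop 8:i onto {3:k}
drop 9:h onto {7:l}
drop 10:l onto {9:h}
ground layer = {0:m}
drop-orders for the pieces not yet dropped (sum over which currently-grounded one goes next):
  1 to go: {5} 1  {8} 1  {10} 1
  2 to go: {5,8} 2  {5,10} 2  {8,10} 2  {9,10} 1
  3 to go: {5,8,10} 6  {5,9,10} 3  {7,9,10} 1  {8,9,10} 3
  4 to go: {5,7,9,10} 4  {5,8,9,10} 12  {6,7,9,10} 1  {7,8,9,10} 4
  5 to go: {4,6,7,9,10} 1  {5,6,7,9,10} 5  {5,7,8,9,10} 20  {6,7,8,9,10} 5
  6 to go: {4,5,6,7,9,10} 6  {4,6,7,8,9,10} 6  {5,6,7,8,9,10} 30
  7 to go: {4,5,6,7,8,9,10} 42
  8 to go: {3,4,5,6,7,8,9,10} 42
  9 to go: {2,3,4,5,6,7,8,9,10} 42
  if 0:m drops first: 42 orders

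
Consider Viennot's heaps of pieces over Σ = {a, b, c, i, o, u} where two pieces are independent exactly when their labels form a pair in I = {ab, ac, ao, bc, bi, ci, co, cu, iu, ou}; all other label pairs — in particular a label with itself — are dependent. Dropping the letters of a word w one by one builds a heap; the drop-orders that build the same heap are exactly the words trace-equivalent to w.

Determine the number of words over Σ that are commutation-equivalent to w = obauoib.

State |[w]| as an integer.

18

#0=o has no predecessor
#1=b depends on [0:o]
#2=a has no predecessor
#3=u depends on [1:b, 2:a]
#4=o depends on [1:b]
#5=i depends on [2:a, 4:o]
#6=b depends on [3:u, 4:o]
sources: [0:o, 2:a]
N(rest) = Σ N(rest − s) over sources s of rest; N(one piece) = 1:
  size 1 → [5]=1  [6]=1
  size 2 → [3,6]=1  [5,6]=2
  size 3 → [3,5,6]=3  [4,5,6]=2
  size 4 → [2,3,5,6]=3  [3,4,5,6]=5
  size 5 → [1,3,4,5,6]=5  [2,3,4,5,6]=8
  first=0(o) contributes 13
  first=2(a) contributes 5
|[w]| = 18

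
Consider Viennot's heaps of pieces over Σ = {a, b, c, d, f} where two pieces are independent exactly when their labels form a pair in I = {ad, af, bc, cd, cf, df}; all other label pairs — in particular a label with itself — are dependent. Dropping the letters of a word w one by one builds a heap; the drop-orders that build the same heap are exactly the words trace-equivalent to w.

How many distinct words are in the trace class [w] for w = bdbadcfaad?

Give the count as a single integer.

105

0(b) covers ∅
1(d) covers 0:b
2(b) covers 1:d
3(a) covers 2:b
4(d) covers 2:b
5(c) covers 3:a
6(f) covers 2:b
7(a) covers 5:c
8(a) covers 7:a
9(d) covers 4:d
floor of heap: 0:b
completions by unplaced set U, small U first (add the entries for U minus each lowest piece of U):
  |U|=1: {6}:1  {8}:1  {9}:1
  |U|=2: {4,9}:1  {6,8}:2  {6,9}:2  {7,8}:1  {8,9}:2
  |U|=3: {4,6,9}:3  {4,8,9}:3  {5,7,8}:1  {6,7,8}:3  {6,8,9}:6  {7,8,9}:3
  |U|=4: {3,5,7,8}:1  {4,6,8,9}:12  {4,7,8,9}:6  {5,6,7,8}:4  {5,7,8,9}:4  {6,7,8,9}:12
  |U|=5: {3,5,6,7,8}:5  {3,5,7,8,9}:5  {4,5,7,8,9}:10  {4,6,7,8,9}:30  {5,6,7,8,9}:20
  |U|=6: {3,4,5,7,8,9}:15  {3,5,6,7,8,9}:30  {4,5,6,7,8,9}:60
  |U|=7: {3,4,5,6,7,8,9}:105
  |U|=8: {2,3,4,5,6,7,8,9}:105
  start at 0(b): 105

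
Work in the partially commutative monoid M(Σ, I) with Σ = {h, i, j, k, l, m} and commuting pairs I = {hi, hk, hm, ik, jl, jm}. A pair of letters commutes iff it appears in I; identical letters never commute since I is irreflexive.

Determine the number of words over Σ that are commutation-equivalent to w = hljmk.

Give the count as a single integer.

drop 0:h onto floor
drop 1:l onto {0:h}
drop 2:j onto {0:h}
drop 3:m onto {1:l}
drop 4:k onto {2:j, 3:m}
ground layer = {0:h}
drop-orders for the pieces not yet dropped (sum over which currently-grounded one goes next):
  1 to go: {4} 1
  2 to go: {2,4} 1  {3,4} 1
  3 to go: {1,3,4} 1  {2,3,4} 2
  if 0:h drops first: 3 orders

3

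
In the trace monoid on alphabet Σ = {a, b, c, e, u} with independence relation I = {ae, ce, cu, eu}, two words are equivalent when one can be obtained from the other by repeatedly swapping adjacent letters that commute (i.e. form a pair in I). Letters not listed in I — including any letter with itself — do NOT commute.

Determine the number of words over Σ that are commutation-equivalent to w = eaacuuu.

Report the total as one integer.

28

0(e) covers ∅
1(a) covers ∅
2(a) covers 1:a
3(c) covers 2:a
4(u) covers 2:a
5(u) covers 4:u
6(u) covers 5:u
floor of heap: 0:e, 1:a
completions by unplaced set U, small U first (add the entries for U minus each lowest piece of U):
  |U|=1: {0}:1  {3}:1  {6}:1
  |U|=2: {0,3}:2  {0,6}:2  {3,6}:2  {5,6}:1
  |U|=3: {0,3,6}:6  {0,5,6}:3  {3,5,6}:3  {4,5,6}:1
  |U|=4: {0,3,5,6}:12  {0,4,5,6}:4  {3,4,5,6}:4
  |U|=5: {0,3,4,5,6}:20  {2,3,4,5,6}:4
  start at 0(e): 4
  start at 1(a): 24
sum over floor = 28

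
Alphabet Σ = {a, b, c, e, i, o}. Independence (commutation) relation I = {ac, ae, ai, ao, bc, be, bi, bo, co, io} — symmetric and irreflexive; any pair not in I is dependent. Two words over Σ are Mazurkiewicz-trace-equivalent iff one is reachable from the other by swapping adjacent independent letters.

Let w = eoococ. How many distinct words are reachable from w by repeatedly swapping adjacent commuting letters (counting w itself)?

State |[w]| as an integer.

10

drop 0:e onto floor
drop 1:o onto {0:e}
drop 2:o onto {1:o}
drop 3:c onto {0:e}
drop 4:o onto {2:o}
drop 5:c onto {3:c}
ground layer = {0:e}
drop-orders for the pieces not yet dropped (sum over which currently-grounded one goes next):
  1 to go: {4} 1  {5} 1
  2 to go: {2,4} 1  {3,5} 1  {4,5} 2
  3 to go: {1,2,4} 1  {2,4,5} 3  {3,4,5} 3
  4 to go: {1,2,4,5} 4  {2,3,4,5} 6
  if 0:e drops first: 10 orders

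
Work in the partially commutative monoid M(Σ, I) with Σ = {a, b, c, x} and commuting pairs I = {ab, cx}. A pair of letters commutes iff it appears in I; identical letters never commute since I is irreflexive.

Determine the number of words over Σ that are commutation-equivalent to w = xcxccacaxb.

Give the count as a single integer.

10

0(x) covers ∅
1(c) covers ∅
2(x) covers 0:x
3(c) covers 1:c
4(c) covers 3:c
5(a) covers 2:x, 4:c
6(c) covers 5:a
7(a) covers 6:c
8(x) covers 7:a
9(b) covers 8:x
floor of heap: 0:x, 1:c
completions by unplaced set U, small U first (add the entries for U minus each lowest piece of U):
  |U|=1: {9}:1
  |U|=2: {8,9}:1
  |U|=3: {7,8,9}:1
  |U|=4: {6,7,8,9}:1
  |U|=5: {5,6,7,8,9}:1
  |U|=6: {2,5,6,7,8,9}:1  {4,5,6,7,8,9}:1
  |U|=7: {0,2,5,6,7,8,9}:1  {2,4,5,6,7,8,9}:2  {3,4,5,6,7,8,9}:1
  |U|=8: {0,2,4,5,6,7,8,9}:3  {1,3,4,5,6,7,8,9}:1  {2,3,4,5,6,7,8,9}:3
  start at 0(x): 4
  start at 1(c): 6
sum over floor = 10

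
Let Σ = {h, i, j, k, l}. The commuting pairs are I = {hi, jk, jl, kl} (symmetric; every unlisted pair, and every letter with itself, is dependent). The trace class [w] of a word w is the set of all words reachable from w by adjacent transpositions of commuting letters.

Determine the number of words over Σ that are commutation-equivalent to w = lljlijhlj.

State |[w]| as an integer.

piece 0:l — minimal
piece 1:l rests on {0:l}
piece 2:j — minimal
piece 3:l rests on {1:l}
piece 4:i rests on {2:j, 3:l}
piece 5:j rests on {4:i}
piece 6:h rests on {5:j}
piece 7:l rests on {6:h}
piece 8:j rests on {6:h}
minimal pieces: {0:l, 2:j}
ways to finish when only these pieces remain (= sum over removing one remaining piece with nothing left below it):
  1 left: {7}→1  {8}→1
  2 left: {7,8}→2
  3 left: {6,7,8}→2
  4 left: {5,6,7,8}→2
  5 left: {4,5,6,7,8}→2
  6 left: {2,4,5,6,7,8}→2  {3,4,5,6,7,8}→2
  7 left: {1,3,4,5,6,7,8}→2  {2,3,4,5,6,7,8}→4
  placing 0:l first → 6 extensions
  placing 2:j first → 2 extensions
total linear extensions = 8

8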